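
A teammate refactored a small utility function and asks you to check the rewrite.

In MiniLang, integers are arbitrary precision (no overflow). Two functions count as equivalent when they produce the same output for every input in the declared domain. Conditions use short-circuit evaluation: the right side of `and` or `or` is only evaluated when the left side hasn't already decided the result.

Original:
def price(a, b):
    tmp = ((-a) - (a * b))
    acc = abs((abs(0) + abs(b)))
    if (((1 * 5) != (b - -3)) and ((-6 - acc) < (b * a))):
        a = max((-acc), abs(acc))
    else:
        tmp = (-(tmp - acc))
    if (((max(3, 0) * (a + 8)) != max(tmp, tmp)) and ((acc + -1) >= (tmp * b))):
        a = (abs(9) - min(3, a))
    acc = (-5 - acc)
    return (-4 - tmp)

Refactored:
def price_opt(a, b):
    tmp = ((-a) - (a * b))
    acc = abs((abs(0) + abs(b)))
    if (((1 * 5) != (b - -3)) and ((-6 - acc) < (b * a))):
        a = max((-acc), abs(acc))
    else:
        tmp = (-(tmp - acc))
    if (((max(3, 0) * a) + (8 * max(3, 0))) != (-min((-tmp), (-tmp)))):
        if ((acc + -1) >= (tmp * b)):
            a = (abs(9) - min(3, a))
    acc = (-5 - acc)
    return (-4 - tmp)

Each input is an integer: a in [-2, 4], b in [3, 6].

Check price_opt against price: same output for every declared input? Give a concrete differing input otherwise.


Behavior is preserved: although statement counts differ; and arithmetic usage differs; and min/max/abs usage differs; and boolean connective usage differs; and constant usage differs; and branching structure differs, the outputs never diverge.
One worked example (a=-2, b=6) — price: tmp := 14 | acc := 6 | (((1 * 5) != (b - -3)) and ((-6 - acc) < (b * a))): false | tmp := -8 | (((max(3, 0) * (a + 8)) != max(tmp, tmp)) and ((acc + -1) >= (tmp * b))): true | a := 11 | acc := -11 | result 4; price_opt: tmp := 14 | acc := 6 | (((1 * 5) != (b - -3)) and ((-6 - acc) < (b * a))): false | tmp := -8 | (((max(3, 0) * a) + (8 * max(3, 0))) != (-min((-tmp), (-tmp)))): true | ((acc + -1) >= (tmp * b)): true | a := 11 | acc := -11 | result 4; agreement on 4.
Checked all 28 inputs in the declared domain: the outputs agree on every one.
verdict: equivalent


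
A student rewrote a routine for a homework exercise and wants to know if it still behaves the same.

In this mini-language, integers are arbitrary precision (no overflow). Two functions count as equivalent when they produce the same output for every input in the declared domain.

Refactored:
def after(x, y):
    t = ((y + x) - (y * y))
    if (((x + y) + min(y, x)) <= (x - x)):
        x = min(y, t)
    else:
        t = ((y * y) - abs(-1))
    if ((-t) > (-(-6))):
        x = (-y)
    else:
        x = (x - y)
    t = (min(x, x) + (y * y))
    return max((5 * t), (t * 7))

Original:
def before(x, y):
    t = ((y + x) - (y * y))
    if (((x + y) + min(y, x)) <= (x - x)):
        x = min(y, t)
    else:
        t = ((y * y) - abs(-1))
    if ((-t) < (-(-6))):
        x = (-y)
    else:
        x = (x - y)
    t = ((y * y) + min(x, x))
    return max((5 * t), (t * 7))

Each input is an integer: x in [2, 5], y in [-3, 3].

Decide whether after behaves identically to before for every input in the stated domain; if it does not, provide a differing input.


Take x=2, y=-3.
before: t=-10, then (((x + y) + min(y, x)) <= (x - x)) is true, then x=-10, then ((-t) < (-(-6))) is false, then x=-7, then t=2, then returns 14
after: t=-10, then (((x + y) + min(y, x)) <= (x - x)) is true, then x=-10, then ((-t) > (-(-6))) is true, then x=3, then t=12, then returns 84
14 != 84, so the rewrite changes behavior.
verdict: not equivalent; witness: x=2, y=-3


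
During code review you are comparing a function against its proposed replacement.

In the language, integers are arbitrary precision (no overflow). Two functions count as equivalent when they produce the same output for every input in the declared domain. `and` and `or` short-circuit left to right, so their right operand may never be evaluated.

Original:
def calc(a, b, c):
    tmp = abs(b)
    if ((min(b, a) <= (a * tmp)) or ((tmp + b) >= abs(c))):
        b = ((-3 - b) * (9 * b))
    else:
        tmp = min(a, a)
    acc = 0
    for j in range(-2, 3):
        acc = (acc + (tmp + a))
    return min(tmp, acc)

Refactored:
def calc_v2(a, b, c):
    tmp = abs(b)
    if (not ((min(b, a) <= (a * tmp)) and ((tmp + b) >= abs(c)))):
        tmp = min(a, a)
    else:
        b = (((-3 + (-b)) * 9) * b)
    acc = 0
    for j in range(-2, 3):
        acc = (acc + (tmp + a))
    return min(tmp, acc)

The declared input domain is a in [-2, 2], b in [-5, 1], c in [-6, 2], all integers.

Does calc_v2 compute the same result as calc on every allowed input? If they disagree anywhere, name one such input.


a=-2, b=-5, c=0 yields 5 from calc but -20 from calc_v2.
verdict: not equivalent; witness: a=-2, b=-5, c=0


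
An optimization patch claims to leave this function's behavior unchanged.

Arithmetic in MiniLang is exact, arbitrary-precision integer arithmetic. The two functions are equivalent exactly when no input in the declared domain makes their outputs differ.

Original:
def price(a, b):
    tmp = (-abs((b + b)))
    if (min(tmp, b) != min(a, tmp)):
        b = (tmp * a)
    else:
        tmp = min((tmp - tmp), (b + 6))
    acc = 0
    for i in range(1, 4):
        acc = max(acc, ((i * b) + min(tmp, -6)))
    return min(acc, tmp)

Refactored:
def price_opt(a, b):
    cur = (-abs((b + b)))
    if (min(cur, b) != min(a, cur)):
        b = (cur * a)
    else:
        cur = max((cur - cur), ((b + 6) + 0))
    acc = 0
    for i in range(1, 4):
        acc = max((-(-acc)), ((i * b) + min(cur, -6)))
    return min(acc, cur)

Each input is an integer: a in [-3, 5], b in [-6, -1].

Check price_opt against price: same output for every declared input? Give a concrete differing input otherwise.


One difference looks behavioral, but it never changes the outcome for any declared input; all 54 inputs agree.
verdict: equivalent


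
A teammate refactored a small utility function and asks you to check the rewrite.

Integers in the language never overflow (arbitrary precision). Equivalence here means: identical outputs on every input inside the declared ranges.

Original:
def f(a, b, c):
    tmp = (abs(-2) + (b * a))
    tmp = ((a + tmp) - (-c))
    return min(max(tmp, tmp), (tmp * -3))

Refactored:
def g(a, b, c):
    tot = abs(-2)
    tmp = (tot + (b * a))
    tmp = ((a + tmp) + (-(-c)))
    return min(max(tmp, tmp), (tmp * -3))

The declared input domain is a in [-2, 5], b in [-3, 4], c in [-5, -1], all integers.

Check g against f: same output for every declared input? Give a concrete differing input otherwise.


Comparing the listings, the differences include: arithmetic usage differs; and statement counts differ; and local variable names differ.
As a probe, take a=1, b=3, c=-1: f runs tmp=5, then tmp=5, then returns -15; g runs tot=2, then tmp=5, then tmp=5, then returns -15; both end at -15.
Every one of the 320 inputs gives matching results.
verdict: equivalent


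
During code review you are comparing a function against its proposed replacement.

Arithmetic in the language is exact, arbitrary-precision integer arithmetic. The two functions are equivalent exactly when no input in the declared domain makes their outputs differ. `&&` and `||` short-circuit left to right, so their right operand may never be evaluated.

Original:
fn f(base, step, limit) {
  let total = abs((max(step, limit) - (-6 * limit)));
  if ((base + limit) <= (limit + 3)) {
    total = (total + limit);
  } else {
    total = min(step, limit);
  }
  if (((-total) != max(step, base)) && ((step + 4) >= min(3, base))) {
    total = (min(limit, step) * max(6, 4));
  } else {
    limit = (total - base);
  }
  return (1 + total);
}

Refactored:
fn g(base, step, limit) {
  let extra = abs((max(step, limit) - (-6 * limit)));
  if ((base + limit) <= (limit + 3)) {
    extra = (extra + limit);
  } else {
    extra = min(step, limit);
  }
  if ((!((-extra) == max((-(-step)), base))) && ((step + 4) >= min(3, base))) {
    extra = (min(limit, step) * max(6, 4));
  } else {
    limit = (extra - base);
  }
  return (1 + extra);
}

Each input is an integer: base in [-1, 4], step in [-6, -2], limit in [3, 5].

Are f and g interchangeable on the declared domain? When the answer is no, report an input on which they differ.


Changes here: comparison usage differs, and boolean connective usage differs, and local variable names differ; the full 90-point sweep finds no disagreement.
verdict: equivalent


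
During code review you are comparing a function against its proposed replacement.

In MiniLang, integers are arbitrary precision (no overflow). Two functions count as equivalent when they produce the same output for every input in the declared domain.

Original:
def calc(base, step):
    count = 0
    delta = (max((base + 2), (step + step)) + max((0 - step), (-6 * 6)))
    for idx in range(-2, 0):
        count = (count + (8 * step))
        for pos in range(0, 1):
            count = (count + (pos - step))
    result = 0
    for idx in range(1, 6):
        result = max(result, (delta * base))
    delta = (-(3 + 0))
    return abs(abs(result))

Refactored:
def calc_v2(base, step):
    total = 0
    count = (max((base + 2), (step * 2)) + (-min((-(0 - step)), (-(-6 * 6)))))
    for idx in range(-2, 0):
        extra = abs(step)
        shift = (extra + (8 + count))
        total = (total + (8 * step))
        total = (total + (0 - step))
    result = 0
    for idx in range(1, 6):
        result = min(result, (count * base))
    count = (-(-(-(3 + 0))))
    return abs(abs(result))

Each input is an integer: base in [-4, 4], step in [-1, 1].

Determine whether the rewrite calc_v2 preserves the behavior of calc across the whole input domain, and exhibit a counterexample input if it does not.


Input base=-4, step=-1: 4 from calc versus 0 from calc_v2.
verdict: not equivalent; witness: base=-4, step=-1


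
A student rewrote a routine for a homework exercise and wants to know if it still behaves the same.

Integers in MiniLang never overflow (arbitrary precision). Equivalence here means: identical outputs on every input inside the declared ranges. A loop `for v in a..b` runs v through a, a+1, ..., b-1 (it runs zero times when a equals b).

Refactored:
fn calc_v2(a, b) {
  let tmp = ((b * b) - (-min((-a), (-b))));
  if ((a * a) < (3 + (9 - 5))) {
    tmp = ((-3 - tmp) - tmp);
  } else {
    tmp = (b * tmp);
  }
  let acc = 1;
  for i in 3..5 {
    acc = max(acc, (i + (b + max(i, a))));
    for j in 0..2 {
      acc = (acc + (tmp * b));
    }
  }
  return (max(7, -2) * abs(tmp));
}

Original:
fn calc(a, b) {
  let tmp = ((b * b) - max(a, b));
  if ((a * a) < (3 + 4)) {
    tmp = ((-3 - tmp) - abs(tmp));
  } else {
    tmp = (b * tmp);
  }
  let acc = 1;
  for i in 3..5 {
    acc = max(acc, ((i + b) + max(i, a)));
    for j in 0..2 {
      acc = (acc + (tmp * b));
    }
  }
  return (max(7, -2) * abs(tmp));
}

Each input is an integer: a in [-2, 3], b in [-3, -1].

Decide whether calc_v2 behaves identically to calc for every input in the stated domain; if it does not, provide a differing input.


Input a=2, b=-1: 21 from calc versus 7 from calc_v2.
verdict: not equivalent; witness: a=2, b=-1


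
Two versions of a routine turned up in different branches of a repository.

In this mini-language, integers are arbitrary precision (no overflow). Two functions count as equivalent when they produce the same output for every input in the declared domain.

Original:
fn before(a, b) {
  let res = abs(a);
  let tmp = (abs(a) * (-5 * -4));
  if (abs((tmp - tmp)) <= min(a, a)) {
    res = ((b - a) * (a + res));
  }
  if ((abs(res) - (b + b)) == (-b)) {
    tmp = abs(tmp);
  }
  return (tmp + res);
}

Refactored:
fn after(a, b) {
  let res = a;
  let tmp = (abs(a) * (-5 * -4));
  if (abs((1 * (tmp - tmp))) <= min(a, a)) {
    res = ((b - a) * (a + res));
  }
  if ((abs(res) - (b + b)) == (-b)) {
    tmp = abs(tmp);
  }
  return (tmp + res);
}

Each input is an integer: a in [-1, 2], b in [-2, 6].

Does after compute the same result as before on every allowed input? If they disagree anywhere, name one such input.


These are not equivalent — on a=-1, b=-2 the outputs split (21 vs 19).
before: res := 1 | tmp := 20 | (abs((tmp - tmp)) <= min(a, a)): false | ((abs(res) - (b + b)) == (-b)): false | result 21
after: res := -1 | tmp := 20 | (abs((1 * (tmp - tmp))) <= min(a, a)): false | ((abs(res) - (b + b)) == (-b)): false | result 19
verdict: not equivalent; witness: a=-1, b=-2


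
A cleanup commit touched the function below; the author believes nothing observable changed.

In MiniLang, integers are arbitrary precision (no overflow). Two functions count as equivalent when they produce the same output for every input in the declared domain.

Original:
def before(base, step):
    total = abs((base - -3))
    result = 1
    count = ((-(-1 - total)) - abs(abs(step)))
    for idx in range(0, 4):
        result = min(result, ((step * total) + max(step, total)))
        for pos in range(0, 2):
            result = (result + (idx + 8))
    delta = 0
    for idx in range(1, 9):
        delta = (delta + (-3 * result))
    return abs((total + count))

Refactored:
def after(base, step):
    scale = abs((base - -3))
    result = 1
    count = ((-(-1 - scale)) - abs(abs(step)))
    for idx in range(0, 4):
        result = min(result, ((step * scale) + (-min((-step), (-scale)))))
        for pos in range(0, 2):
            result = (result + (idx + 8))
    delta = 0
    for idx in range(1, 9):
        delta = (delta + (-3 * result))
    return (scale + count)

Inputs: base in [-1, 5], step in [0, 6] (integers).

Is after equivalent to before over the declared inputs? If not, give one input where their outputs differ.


At base=-1, step=6: before gives 1, after gives -1.
verdict: not equivalent; witness: base=-1, step=6


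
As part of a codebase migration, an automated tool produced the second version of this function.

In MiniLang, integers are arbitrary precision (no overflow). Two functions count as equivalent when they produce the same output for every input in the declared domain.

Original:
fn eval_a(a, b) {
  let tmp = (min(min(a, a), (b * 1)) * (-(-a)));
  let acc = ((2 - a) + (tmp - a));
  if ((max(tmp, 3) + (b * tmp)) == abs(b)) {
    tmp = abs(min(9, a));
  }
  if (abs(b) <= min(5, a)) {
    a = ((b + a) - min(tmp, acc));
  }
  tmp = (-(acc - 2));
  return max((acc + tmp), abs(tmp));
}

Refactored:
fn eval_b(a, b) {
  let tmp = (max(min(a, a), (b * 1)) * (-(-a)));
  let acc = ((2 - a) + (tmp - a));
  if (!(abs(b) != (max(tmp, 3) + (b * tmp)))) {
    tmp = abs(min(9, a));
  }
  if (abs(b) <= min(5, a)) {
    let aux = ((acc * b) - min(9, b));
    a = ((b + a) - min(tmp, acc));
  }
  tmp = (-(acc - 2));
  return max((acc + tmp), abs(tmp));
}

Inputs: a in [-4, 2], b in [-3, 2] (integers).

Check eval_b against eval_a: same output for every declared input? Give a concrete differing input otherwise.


Consider the input a=-4, b=-3.
eval_a: tmp becomes 16; next acc becomes 26; next ((max(tmp, 3) + (b * tmp)) == abs(b)) evaluates to false; next (abs(b) <= min(5, a)) evaluates to false; next tmp becomes -24; next final value 24
eval_b: tmp becomes 12; next acc becomes 22; next (!(abs(b) != (max(tmp, 3) + (b * tmp)))) evaluates to false; next (abs(b) <= min(5, a)) evaluates to false; next tmp becomes -20; next final value 20
24 against 20: the behavior changed.
verdict: not equivalent; witness: a=-4, b=-3


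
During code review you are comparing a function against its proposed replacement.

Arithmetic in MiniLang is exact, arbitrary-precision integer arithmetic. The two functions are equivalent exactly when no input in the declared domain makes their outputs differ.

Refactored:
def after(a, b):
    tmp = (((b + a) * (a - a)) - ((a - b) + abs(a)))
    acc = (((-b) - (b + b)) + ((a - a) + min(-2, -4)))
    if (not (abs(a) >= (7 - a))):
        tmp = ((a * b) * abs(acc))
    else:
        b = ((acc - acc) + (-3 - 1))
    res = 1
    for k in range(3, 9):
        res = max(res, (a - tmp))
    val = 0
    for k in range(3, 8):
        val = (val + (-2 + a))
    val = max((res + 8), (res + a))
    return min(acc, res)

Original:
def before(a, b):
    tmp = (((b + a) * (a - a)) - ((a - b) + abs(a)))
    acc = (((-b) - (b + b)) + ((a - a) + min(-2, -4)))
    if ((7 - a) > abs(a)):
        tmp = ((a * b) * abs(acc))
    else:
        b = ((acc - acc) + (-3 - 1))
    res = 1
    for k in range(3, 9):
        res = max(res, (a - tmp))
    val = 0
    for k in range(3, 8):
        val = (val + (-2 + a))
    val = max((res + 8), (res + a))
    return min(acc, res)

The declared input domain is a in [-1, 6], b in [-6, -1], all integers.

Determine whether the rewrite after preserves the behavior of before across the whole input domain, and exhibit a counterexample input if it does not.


The two are interchangeable: boolean connective usage differs; comparison usage differs, and every declared input agrees.
Tracing a=-1, b=-2: before: tmp := -2 | acc := 2 | ((7 - a) > abs(a)): true | tmp := 4 | res := 1 | iter k=3: | res := 1 | iter k=4: | res := 1 | iter k=5: | res := 1 | iter k=6: | res := 1 | iter k=7: | res := 1 | iter k=8: | res := 1 | val := 0 | iter k=3: | val := -3 | iter k=4: | val := -6 | iter k=5: | val := -9 | iter k=6: | val := -12 | iter k=7: | val := -15 | val := 9 | result 1 | after: tmp := -2 | acc := 2 | (not (abs(a) >= (7 - a))): true | tmp := 4 | res := 1 | iter k=3: | res := 1 | iter k=4: | res := 1 | iter k=5: | res := 1 | iter k=6: | res := 1 | iter k=7: | res := 1 | iter k=8: | res := 1 | val := 0 | iter k=3: | val := -3 | iter k=4: | val := -6 | iter k=5: | val := -9 | iter k=6: | val := -12 | iter k=7: | val := -15 | val := 9 | result 1 — matching result 1.
Every one of the 48 inputs gives matching results.
verdict: equivalent


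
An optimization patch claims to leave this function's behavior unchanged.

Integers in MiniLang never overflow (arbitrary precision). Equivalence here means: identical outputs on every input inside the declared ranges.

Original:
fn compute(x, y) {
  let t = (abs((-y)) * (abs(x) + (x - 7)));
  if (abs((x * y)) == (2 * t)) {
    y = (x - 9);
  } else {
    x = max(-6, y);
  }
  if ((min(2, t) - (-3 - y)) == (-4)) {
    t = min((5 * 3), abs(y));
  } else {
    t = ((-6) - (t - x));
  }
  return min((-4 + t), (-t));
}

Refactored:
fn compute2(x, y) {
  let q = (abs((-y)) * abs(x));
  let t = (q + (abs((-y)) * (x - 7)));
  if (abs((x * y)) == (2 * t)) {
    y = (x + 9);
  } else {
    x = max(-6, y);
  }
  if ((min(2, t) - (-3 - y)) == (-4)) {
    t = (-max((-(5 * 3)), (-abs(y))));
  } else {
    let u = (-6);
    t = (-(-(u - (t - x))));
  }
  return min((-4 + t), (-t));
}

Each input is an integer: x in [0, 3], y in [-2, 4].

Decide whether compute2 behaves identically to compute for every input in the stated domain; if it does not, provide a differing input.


Evaluate both at x=2, y=0.
compute: t=0, then (abs((x * y)) == (2 * t)) is true, then y=-7, then ((min(2, t) - (-3 - y)) == (-4)) is true, then t=7, then returns -7
compute2: q=0, then t=0, then (abs((x * y)) == (2 * t)) is true, then y=11, then ((min(2, t) - (-3 - y)) == (-4)) is false, then u=-6, then t=-4, then returns -8
-7 and -8 differ, so these are not the same function on this domain.
verdict: not equivalent; witness: x=2, y=0


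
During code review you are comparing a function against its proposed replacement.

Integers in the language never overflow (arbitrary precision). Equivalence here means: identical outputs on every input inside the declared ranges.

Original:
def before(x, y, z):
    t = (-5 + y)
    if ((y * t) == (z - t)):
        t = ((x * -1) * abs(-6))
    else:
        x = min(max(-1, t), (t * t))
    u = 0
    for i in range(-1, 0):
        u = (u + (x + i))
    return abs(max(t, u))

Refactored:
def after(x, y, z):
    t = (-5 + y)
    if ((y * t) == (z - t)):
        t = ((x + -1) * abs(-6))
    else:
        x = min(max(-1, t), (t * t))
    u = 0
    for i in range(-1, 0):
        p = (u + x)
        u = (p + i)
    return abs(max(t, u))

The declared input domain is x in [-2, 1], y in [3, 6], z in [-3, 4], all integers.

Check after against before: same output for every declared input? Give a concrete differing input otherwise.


At x=-2, y=5, z=0: before gives 12, after gives 3.
verdict: not equivalent; witness: x=-2, y=5, z=0


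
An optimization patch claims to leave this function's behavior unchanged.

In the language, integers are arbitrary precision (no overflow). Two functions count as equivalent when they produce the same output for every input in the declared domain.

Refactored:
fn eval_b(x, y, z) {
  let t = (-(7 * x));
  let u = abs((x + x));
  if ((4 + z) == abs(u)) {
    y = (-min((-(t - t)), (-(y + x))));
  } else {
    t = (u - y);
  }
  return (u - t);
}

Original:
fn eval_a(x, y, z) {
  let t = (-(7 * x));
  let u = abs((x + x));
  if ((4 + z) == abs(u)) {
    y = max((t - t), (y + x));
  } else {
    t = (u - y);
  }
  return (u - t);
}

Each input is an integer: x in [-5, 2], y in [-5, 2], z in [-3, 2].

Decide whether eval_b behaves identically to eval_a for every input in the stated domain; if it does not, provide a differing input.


Reading the diff, among the changes: min/max/abs usage differs.
Tracing x=-5, y=2, z=-2: eval_a: t=35, then u=10, then ((4 + z) == abs(u)) is false, then t=8, then returns 2 | eval_b: t=35, then u=10, then ((4 + z) == abs(u)) is false, then t=8, then returns 2 — matching result 2.
An exhaustive pass over the 384 declared inputs shows identical outputs.
verdict: equivalent


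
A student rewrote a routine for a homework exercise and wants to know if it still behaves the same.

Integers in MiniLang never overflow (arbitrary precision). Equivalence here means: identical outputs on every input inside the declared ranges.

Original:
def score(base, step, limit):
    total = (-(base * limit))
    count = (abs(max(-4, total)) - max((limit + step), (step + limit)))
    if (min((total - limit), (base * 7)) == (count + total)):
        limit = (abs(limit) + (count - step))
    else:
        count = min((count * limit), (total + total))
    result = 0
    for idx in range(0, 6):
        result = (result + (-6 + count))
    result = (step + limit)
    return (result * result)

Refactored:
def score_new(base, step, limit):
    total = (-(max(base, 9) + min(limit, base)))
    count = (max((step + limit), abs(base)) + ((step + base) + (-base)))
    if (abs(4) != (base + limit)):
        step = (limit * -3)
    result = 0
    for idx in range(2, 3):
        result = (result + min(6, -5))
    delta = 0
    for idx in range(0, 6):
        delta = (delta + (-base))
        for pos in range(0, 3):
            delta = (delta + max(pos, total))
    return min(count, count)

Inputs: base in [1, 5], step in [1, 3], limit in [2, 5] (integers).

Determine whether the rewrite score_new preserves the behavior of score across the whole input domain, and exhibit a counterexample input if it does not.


At base=1, step=1, limit=2: score gives 9, score_new gives 4.
verdict: not equivalent; witness: base=1, step=1, limit=2


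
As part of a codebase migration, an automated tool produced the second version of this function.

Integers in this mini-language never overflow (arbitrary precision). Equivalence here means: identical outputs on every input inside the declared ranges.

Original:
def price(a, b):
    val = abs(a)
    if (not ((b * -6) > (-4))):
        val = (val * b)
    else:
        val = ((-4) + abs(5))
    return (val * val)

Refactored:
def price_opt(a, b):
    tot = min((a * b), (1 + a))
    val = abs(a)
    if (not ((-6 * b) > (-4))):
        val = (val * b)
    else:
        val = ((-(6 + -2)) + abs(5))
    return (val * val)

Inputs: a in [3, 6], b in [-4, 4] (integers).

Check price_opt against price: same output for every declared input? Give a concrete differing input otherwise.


Differences: constant usage differs; also min/max/abs usage differs; also statement counts differ; also local variable names differ; also arithmetic usage differs — yet all 36 inputs agree.
verdict: equivalent


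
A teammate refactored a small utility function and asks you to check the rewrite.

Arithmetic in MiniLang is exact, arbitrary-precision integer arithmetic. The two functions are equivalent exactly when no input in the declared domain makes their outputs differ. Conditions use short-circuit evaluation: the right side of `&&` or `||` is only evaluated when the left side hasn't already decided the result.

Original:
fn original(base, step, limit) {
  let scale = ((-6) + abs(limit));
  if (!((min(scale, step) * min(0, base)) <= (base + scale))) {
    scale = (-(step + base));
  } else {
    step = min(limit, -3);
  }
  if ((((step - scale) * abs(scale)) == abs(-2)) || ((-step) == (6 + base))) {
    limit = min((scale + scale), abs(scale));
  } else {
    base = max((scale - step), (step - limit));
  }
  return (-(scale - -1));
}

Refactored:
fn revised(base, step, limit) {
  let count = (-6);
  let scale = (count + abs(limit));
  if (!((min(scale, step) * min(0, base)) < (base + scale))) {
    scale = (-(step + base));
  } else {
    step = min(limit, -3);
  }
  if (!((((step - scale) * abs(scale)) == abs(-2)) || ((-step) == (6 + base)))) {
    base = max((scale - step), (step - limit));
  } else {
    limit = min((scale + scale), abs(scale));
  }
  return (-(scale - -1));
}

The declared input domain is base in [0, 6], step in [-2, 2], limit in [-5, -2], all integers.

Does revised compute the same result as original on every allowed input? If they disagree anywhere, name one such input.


There is a counterexample at base=1, step=-2, limit=-5: 0 on one side, -2 on the other.
original: scale=-1, then (!((min(scale, step) * min(0, base)) <= (base + scale))) is false, then step=-5, then ((((step - scale) * abs(scale)) == abs(-2)) || ((-step) == (6 + base))) is false, then base=4, then returns 0
revised: count=-6, then scale=-1, then (!((min(scale, step) * min(0, base)) < (base + scale))) is true, then scale=1, then (!((((step - scale) * abs(scale)) == abs(-2)) || ((-step) == (6 + base)))) is true, then base=3, then returns -2
verdict: not equivalent; witness: base=1, step=-2, limit=-5


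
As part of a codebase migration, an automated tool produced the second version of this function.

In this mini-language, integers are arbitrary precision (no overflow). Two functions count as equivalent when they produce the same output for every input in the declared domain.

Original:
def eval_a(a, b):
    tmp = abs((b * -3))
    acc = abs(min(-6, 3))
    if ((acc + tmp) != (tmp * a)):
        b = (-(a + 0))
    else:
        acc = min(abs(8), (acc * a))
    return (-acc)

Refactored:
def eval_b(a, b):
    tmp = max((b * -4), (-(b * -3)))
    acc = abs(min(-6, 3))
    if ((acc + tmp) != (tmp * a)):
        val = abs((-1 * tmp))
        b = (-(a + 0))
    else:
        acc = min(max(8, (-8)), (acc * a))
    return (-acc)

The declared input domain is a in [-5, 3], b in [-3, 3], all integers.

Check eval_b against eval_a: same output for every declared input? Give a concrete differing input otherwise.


Not equivalent: a=2, b=-2 separates them (-8 vs -6).
eval_a: tmp := 6 | acc := 6 | ((acc + tmp) != (tmp * a)): false | acc := 8 | result -8
eval_b: tmp := 8 | acc := 6 | ((acc + tmp) != (tmp * a)): true | val := 8 | b := -2 | result -6
verdict: not equivalent; witness: a=2, b=-2


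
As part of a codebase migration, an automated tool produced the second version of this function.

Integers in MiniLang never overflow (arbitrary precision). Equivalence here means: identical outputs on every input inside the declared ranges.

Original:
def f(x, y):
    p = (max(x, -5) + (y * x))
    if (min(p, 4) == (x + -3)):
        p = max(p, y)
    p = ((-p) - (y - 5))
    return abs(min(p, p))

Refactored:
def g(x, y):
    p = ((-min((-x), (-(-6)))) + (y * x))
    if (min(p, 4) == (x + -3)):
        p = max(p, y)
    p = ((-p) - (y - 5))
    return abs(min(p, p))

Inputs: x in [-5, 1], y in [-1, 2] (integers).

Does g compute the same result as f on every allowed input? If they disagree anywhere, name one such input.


Equivalent. The one real change (`-5` became `-6`) has no effect anywhere in the declared ranges.
Across all 28 domain points the two functions coincide.
As a probe, take x=-2, y=1: f runs p becomes -4; next (min(p, 4) == (x + -3)) evaluates to false; next p becomes 8; next final value 8; g runs p becomes -4; next (min(p, 4) == (x + -3)) evaluates to false; next p becomes 8; next final value 8; both end at 8.
verdict: equivalent


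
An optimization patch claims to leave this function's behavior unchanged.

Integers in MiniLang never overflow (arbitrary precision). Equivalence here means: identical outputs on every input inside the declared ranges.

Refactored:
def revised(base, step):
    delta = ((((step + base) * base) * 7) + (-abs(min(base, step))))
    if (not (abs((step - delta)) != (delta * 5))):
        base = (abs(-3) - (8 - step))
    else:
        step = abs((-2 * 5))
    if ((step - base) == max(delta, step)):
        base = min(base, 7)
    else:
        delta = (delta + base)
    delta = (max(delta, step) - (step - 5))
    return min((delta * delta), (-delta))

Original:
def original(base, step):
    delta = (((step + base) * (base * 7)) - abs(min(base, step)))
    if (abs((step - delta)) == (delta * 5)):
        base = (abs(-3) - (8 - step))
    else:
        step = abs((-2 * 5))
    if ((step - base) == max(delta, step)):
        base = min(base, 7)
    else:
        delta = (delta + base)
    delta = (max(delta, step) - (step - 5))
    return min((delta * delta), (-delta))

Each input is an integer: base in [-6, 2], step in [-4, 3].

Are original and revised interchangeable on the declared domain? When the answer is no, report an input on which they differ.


Comparing the listings, the differences include: boolean connective usage differs; comparison usage differs; arithmetic usage differs.
Tracing base=-2, step=2: original: delta := -2 | (abs((step - delta)) == (delta * 5)): false | step := 10 | ((step - base) == max(delta, step)): false | delta := -4 | delta := 5 | result -5 | revised: delta := -2 | (not (abs((step - delta)) != (delta * 5))): false | step := 10 | ((step - base) == max(delta, step)): false | delta := -4 | delta := 5 | result -5 — matching result -5.
An exhaustive pass over the 72 declared inputs shows identical outputs.
verdict: equivalent


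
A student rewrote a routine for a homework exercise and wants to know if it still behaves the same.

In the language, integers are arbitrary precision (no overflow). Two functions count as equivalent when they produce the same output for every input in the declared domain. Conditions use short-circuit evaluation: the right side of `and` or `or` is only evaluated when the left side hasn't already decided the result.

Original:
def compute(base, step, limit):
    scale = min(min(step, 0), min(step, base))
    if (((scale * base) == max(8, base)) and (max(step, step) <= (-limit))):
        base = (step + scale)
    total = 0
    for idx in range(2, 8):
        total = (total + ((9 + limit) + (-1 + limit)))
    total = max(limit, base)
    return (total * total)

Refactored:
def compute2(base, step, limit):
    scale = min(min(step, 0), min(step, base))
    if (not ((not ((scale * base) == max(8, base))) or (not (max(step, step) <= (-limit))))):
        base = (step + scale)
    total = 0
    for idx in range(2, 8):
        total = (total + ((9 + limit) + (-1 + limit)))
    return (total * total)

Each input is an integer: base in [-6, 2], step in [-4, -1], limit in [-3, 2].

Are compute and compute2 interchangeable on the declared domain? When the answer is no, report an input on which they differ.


Evaluate both at base=-6, step=-4, limit=-3.
compute: scale becomes -6; next (((scale * base) == max(8, base)) and (max(step, step) <= (-limit))) evaluates to false; next total becomes 0; next at idx=2:; next total becomes 2; next at idx=3:; next total becomes 4; next at idx=4:; next total becomes 6; next at idx=5:; next total becomes 8; next at idx=6:; next total becomes 10; next at idx=7:; next total becomes 12; next total becomes -3; next final value 9
compute2: scale becomes -6; next (not ((not ((scale * base) == max(8, base))) or (not (max(step, step) <= (-limit))))) evaluates to false; next total becomes 0; next at idx=2:; next total becomes 2; next at idx=3:; next total becomes 4; next at idx=4:; next total becomes 6; next at idx=5:; next total becomes 8; next at idx=6:; next total becomes 10; next at idx=7:; next total becomes 12; next final value 144
9 vs 144 — the two versions disagree here.
verdict: not equivalent; witness: base=-6, step=-4, limit=-3


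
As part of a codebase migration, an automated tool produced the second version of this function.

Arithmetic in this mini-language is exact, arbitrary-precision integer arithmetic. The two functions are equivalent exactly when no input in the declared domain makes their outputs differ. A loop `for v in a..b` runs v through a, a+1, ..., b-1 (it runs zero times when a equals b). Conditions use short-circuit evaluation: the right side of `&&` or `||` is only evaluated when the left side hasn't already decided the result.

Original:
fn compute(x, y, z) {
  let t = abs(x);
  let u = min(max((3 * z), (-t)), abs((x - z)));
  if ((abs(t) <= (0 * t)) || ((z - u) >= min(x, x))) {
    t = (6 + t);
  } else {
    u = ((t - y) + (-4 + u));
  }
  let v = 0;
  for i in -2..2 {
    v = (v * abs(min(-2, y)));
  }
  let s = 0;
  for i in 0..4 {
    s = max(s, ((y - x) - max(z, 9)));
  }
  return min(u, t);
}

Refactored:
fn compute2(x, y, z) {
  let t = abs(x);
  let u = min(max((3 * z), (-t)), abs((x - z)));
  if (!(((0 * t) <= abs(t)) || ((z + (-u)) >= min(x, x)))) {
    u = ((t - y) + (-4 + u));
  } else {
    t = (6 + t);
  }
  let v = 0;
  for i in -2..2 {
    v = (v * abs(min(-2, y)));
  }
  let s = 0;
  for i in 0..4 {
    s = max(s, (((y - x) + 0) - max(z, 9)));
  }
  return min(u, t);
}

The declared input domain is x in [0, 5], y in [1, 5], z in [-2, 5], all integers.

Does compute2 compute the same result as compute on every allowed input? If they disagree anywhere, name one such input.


There is a counterexample at x=1, y=1, z=-2: -5 on one side, -1 on the other.
compute: t := 1 | u := -1 | ((abs(t) <= (0 * t)) || ((z - u) >= min(x, x))): false | u := -5 | v := 0 | iter i=-2: | v := 0 | iter i=-1: | v := 0 | iter i=0: | v := 0 | iter i=1: | v := 0 | s := 0 | iter i=0: | s := 0 | iter i=1: | s := 0 | iter i=2: | s := 0 | iter i=3: | s := 0 | result -5
compute2: t := 1 | u := -1 | (!(((0 * t) <= abs(t)) || ((z + (-u)) >= min(x, x)))): false | t := 7 | v := 0 | iter i=-2: | v := 0 | iter i=-1: | v := 0 | iter i=0: | v := 0 | iter i=1: | v := 0 | s := 0 | iter i=0: | s := 0 | iter i=1: | s := 0 | iter i=2: | s := 0 | iter i=3: | s := 0 | result -1
verdict: not equivalent; witness: x=1, y=1, z=-2


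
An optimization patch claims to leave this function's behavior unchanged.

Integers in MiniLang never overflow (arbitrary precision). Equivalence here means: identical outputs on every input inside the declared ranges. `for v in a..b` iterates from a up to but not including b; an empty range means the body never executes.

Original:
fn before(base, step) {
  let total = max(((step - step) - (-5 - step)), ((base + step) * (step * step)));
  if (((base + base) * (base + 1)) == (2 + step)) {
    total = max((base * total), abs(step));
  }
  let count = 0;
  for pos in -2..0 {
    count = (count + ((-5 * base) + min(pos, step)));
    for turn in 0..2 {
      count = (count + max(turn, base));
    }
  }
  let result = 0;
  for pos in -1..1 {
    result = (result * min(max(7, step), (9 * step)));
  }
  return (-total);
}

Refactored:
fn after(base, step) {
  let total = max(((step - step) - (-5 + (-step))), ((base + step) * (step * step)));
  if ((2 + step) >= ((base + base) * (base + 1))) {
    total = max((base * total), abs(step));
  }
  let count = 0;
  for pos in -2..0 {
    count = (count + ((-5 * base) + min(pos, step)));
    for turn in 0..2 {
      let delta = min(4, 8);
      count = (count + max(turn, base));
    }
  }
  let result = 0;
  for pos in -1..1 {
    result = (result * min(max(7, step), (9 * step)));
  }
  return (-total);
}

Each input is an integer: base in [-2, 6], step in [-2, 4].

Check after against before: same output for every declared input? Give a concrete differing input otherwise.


Take base=-2, step=3.
before: total := 9 | (((base + base) * (base + 1)) == (2 + step)): false | count := 0 | iter pos=-2: | count := 8 | iter turn=0: | count := 8 | iter turn=1: | count := 9 | iter pos=-1: | count := 18 | iter turn=0: | count := 18 | iter turn=1: | count := 19 | result := 0 | iter pos=-1: | result := 0 | iter pos=0: | result := 0 | result -9
after: total := 9 | ((2 + step) >= ((base + base) * (base + 1))): true | total := 3 | count := 0 | iter pos=-2: | count := 8 | iter turn=0: | delta := 4 | count := 8 | iter turn=1: | delta := 4 | count := 9 | iter pos=-1: | count := 18 | iter turn=0: | delta := 4 | count := 18 | iter turn=1: | delta := 4 | count := 19 | result := 0 | iter pos=-1: | result := 0 | iter pos=0: | result := 0 | result -3
-9 against -3: the behavior changed.
verdict: not equivalent; witness: base=-2, step=3


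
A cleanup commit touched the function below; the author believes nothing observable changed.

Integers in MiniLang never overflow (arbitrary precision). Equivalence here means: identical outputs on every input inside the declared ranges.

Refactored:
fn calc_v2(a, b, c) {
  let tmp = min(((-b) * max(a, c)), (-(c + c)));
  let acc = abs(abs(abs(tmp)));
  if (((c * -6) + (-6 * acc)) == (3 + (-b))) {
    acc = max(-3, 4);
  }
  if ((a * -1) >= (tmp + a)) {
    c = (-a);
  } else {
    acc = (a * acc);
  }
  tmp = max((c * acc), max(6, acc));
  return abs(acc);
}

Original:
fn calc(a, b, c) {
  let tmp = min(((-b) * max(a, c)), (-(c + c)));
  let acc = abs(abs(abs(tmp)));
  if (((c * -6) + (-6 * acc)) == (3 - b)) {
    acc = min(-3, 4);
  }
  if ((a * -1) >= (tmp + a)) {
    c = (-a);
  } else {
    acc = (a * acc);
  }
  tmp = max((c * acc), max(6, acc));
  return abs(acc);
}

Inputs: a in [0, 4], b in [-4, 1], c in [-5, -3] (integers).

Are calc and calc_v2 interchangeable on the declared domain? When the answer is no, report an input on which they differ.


These are not equivalent — on a=1, b=-3, c=-4 the outputs split (3 vs 4).
calc: tmp = 3; acc = 3; (((c * -6) + (-6 * acc)) == (3 - b)) -> true; acc = -3; ((a * -1) >= (tmp + a)) -> false; acc = -3; tmp = 12; return 3
calc_v2: tmp = 3; acc = 3; (((c * -6) + (-6 * acc)) == (3 + (-b))) -> true; acc = 4; ((a * -1) >= (tmp + a)) -> false; acc = 4; tmp = 6; return 4
verdict: not equivalent; witness: a=1, b=-3, c=-4


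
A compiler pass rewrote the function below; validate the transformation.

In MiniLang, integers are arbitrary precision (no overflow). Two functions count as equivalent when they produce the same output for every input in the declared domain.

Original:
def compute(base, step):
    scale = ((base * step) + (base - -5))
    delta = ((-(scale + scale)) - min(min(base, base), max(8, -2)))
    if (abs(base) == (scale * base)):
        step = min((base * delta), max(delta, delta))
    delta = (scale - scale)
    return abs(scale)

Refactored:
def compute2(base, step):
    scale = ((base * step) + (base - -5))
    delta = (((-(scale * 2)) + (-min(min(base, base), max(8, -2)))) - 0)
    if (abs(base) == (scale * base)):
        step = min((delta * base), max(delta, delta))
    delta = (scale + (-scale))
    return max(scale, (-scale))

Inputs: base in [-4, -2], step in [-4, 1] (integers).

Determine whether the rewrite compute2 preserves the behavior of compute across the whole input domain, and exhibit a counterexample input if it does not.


Side by side, the visible changes include: min/max/abs usage differs, plus constant usage differs, plus arithmetic usage differs.
One worked example (base=-3, step=1) — compute: scale=-1, then delta=5, then (abs(base) == (scale * base)) is true, then step=-15, then delta=0, then returns 1; compute2: scale=-1, then delta=5, then (abs(base) == (scale * base)) is true, then step=-15, then delta=0, then returns 1; agreement on 1.
Sweeping the whole domain (18 inputs) finds no disagreement.
verdict: equivalent
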